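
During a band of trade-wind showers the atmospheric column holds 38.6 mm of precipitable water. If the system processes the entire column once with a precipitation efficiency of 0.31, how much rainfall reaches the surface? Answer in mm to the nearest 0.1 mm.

rainfall ≈ 12.0 mm

Rainfall = ε × PW = 0.31 × 38.6 = 12.0 mm.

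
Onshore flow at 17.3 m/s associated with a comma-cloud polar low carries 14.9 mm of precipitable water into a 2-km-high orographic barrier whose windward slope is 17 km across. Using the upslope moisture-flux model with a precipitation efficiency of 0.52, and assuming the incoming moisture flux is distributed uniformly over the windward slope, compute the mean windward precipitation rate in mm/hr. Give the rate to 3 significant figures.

Incoming column moisture flux per unit ridge length: F = V × PW = 17.3 × 14.9 = 257.77 mm·m/s.
Spread over the 17 km slope with efficiency ε = 0.52: R = ε·F/W = 0.52 × 257.77 / 17000 m = 7.885e-03 mm/s.
R = 7.885e-03 × 3600 = 28.4 mm/hr.

R ≈ 28.4 mm/hr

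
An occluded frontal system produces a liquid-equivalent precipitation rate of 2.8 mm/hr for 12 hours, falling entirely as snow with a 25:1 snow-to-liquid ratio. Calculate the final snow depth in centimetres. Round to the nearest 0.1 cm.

snow depth ≈ 84.0 cm

Liquid-equivalent depth = 2.8 × 12 = 33.6 mm.
Snow depth = 33.6 mm × 25 = 840 mm = 84.0 cm.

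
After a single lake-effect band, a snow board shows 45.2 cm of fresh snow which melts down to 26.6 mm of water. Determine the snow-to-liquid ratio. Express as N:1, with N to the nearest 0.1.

Ratio = snow depth / SWE = 452 mm / 26.6 mm = 17.0, i.e. 17.0:1.

ratio ≈ 17.0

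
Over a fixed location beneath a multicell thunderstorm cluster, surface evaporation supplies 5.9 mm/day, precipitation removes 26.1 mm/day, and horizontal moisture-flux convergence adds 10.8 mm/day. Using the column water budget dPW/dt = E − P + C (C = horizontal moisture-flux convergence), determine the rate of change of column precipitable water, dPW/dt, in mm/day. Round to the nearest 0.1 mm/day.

dPW/dt ≈ -9.4 mm/day

dPW/dt = E − P + C = 5.9 − 26.1 + (10.8) = -9.4 mm/day.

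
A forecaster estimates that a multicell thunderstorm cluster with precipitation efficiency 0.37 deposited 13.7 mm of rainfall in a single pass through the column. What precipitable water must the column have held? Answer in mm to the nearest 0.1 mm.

PW ≈ 37.0 mm

PW = rainfall / ε = 13.7 / 0.37 = 37.0 mm.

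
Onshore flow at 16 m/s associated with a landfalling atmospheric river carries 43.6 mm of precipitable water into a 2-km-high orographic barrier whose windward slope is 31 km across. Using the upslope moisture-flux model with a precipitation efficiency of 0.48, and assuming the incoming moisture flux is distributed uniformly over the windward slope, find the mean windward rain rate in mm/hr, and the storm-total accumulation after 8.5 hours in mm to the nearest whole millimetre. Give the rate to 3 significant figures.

Incoming column moisture flux per unit ridge length: F = V × PW = 16 × 43.6 = 697.6 mm·m/s.
Spread over the 31 km slope with efficiency ε = 0.48: R = ε·F/W = 0.48 × 697.6 / 31000 m = 1.080e-02 mm/s.
R = 1.080e-02 × 3600 = 38.9 mm/hr.
Over 8.5 h: total = 38.9 × 8.5 = 330.65 ≈ 331 mm.

R ≈ 38.9 mm/hr; total ≈ 331 mm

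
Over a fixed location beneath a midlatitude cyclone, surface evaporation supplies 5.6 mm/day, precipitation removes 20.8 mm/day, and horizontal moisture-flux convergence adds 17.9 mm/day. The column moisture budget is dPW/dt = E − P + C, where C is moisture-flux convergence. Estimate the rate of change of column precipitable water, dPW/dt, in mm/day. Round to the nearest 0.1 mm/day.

dPW/dt = E − P + C = 5.6 − 20.8 + (17.9) = 2.7 mm/day.

dPW/dt ≈ 2.7 mm/day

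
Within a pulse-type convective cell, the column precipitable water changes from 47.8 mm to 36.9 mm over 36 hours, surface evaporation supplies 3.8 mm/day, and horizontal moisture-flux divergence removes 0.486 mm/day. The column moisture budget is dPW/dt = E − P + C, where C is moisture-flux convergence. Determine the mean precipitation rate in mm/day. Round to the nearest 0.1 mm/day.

P ≈ 10.6 mm/day

dPW/dt = (36.9 − 47.8) mm / (36/24 day) = -7.267 mm/day.
P = E + C − dPW/dt = 3.8 + (-0.486) − (-7.267) = 10.6 mm/day.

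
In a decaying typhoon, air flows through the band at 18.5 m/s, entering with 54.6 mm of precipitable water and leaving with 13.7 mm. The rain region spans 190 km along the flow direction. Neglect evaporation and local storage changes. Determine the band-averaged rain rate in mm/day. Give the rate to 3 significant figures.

Column moisture flux per unit crosswind length is F = V × PW.
Inflow: F_in = 18.5 × 54.6 = 1010.1 mm·m/s
Outflow: F_out = 18.5 × 13.7 = 253.45 mm·m/s
Steady-state rate R = (F_in − F_out)/L = (1010.1 − 253.45) / 190000 m = 3.982e-03 mm/s.
R = 3.982e-03 × 3600 × 24 = 344 mm/day.

R ≈ 344 mm/day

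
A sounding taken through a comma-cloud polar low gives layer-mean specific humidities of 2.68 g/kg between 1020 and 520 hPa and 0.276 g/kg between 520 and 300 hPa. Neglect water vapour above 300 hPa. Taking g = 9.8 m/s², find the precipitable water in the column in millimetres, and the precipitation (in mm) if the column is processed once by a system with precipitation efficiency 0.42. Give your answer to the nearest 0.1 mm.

PW ≈ 14.3 mm; precipitation ≈ 6.0 mm

Precipitable water is the column-integrated vapour mass per unit area: PW = (1/g) Σ q̄ Δp, with q in kg/kg and Δp in Pa (1 kg/m² of water = 1 mm).
Layer 1020–520 hPa: Δp = 500 hPa = 50000 Pa, q̄ = 0.00268 kg/kg → 0.00268 × 50000 / 9.8 = 13.67 mm
Layer 520–300 hPa: Δp = 220 hPa = 22000 Pa, q̄ = 0.000276 kg/kg → 0.000276 × 22000 / 9.8 = 0.62 mm
PW = 13.67 + 0.62 = 14.29 ≈ 14.3 mm.
Precipitation = ε × PW = 0.42 × 14.3 = 6.0 mm.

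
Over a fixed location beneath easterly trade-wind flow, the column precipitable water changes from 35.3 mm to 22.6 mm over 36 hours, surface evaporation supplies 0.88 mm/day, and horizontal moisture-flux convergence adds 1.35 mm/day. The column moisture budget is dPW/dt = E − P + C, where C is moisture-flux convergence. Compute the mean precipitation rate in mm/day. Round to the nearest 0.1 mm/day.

dPW/dt = (22.6 − 35.3) mm / (36/24 day) = -8.467 mm/day.
P = E + C − dPW/dt = 0.88 + (1.35) − (-8.467) = 10.7 mm/day.

P ≈ 10.7 mm/day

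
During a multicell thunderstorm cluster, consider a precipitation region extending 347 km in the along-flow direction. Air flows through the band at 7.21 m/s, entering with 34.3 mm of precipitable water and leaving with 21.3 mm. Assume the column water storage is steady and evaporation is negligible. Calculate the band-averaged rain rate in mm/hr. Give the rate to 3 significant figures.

Column moisture flux per unit crosswind length is F = V × PW.
Inflow: F_in = 7.21 × 34.3 = 247.303 mm·m/s
Outflow: F_out = 7.21 × 21.3 = 153.573 mm·m/s
Steady-state rate R = (F_in − F_out)/L = (247.303 − 153.573) / 347000 m = 2.701e-04 mm/s.
R = 2.701e-04 × 3600 = 0.972 mm/hr.

R ≈ 0.972 mm/hr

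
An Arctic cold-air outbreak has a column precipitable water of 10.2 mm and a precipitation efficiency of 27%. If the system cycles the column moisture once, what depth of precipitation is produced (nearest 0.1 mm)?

Precipitation = ε × PW = 0.27 × 10.2 = 2.8 mm.

precipitation ≈ 2.8 mm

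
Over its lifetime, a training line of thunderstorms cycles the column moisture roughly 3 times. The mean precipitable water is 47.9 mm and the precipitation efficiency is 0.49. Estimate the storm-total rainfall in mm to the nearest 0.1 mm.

Each cycle deposits ε × PW = 0.49 × 47.9 = 23.471 mm.
Over 3 cycles: 3 × 23.471 = 70.4 mm.

rainfall ≈ 70.4 mm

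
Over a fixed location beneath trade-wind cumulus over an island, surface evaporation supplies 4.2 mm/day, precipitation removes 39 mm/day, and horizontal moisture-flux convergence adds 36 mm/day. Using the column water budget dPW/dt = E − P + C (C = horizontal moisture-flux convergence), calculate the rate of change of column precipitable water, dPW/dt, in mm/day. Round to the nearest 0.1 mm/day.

dPW/dt ≈ 1.2 mm/day

dPW/dt = E − P + C = 4.2 − 39 + (36) = 1.2 mm/day.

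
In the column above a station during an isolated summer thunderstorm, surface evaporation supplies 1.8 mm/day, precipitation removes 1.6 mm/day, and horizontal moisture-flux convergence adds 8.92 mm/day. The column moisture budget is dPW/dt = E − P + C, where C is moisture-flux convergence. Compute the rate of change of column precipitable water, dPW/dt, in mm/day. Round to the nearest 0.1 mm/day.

dPW/dt = E − P + C = 1.8 − 1.6 + (8.92) = 9.1 mm/day.

dPW/dt ≈ 9.1 mm/day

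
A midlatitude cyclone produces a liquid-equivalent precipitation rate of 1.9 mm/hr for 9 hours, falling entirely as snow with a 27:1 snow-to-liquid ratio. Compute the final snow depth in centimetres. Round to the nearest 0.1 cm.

snow depth ≈ 46.2 cm

Liquid-equivalent depth = 1.9 × 9 = 17.1 mm.
Snow depth = 17.1 mm × 27 = 461.7 mm = 46.2 cm.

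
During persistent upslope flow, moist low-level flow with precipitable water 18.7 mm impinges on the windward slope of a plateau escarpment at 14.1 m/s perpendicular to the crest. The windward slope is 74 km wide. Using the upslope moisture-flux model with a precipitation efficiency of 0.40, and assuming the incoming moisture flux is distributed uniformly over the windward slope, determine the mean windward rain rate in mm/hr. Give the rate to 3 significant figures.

Incoming column moisture flux per unit ridge length: F = V × PW = 14.1 × 18.7 = 263.67 mm·m/s.
Spread over the 74 km slope with efficiency ε = 0.40: R = ε·F/W = 0.40 × 263.67 / 74000 m = 1.425e-03 mm/s.
R = 1.425e-03 × 3600 = 5.13 mm/hr.

R ≈ 5.13 mm/hr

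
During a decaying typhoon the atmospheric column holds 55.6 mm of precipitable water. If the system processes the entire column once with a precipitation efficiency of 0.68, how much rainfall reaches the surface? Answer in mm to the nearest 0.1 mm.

rainfall ≈ 37.8 mm

Rainfall = ε × PW = 0.68 × 55.6 = 37.8 mm.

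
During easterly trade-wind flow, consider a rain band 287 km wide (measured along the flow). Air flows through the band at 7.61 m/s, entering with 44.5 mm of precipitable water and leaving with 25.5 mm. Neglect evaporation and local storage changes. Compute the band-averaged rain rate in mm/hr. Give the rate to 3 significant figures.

R ≈ 1.81 mm/hr

Column moisture flux per unit crosswind length is F = V × PW.
Inflow: F_in = 7.61 × 44.5 = 338.645 mm·m/s
Outflow: F_out = 7.61 × 25.5 = 194.055 mm·m/s
Steady-state rate R = (F_in − F_out)/L = (338.645 − 194.055) / 287000 m = 5.038e-04 mm/s.
R = 5.038e-04 × 3600 = 1.81 mm/hr.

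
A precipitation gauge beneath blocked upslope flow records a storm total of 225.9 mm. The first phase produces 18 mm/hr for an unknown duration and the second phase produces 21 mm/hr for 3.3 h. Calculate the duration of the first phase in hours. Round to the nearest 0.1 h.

duration ≈ 8.7 h

Known phases: 21 × 3.3 = 69.3 mm.
Remaining depth = 225.9 − 69.3 = 156.6 mm.
Duration = 156.6 / 18 = 8.7 h.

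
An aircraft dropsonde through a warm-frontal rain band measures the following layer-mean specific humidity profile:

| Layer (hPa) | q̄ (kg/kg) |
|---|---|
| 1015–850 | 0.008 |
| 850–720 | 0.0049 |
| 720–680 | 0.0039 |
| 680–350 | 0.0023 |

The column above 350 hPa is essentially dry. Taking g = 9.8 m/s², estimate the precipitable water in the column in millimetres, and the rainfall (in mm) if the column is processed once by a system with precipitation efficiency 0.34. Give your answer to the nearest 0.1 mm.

Precipitable water is the column-integrated vapour mass per unit area: PW = (1/g) Σ q̄ Δp, with q in kg/kg and Δp in Pa (1 kg/m² of water = 1 mm).
Layer 1015–850 hPa: Δp = 165 hPa = 16500 Pa, q̄ = 0.008 kg/kg → 0.008 × 16500 / 9.8 = 13.47 mm
Layer 850–720 hPa: Δp = 130 hPa = 13000 Pa, q̄ = 0.0049 kg/kg → 0.0049 × 13000 / 9.8 = 6.50 mm
Layer 720–680 hPa: Δp = 40 hPa = 4000 Pa, q̄ = 0.0039 kg/kg → 0.0039 × 4000 / 9.8 = 1.59 mm
Layer 680–350 hPa: Δp = 330 hPa = 33000 Pa, q̄ = 0.0023 kg/kg → 0.0023 × 33000 / 9.8 = 7.74 mm
PW = 13.47 + 6.50 + 1.59 + 7.74 = 29.30 ≈ 29.3 mm.
Rainfall = ε × PW = 0.34 × 29.3 = 10.0 mm.

PW ≈ 29.3 mm; rainfall ≈ 10.0 mm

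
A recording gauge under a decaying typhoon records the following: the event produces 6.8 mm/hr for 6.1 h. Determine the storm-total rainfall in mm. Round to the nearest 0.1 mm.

Total = Σ Rᵢ Δtᵢ = 6.8 × 6.1
      = 41.48 = 41.5 mm.

total ≈ 41.5 mm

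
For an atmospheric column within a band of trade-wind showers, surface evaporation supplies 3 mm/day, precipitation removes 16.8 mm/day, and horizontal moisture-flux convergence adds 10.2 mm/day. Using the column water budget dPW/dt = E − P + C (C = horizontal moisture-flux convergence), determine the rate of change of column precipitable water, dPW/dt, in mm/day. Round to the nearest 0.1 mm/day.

dPW/dt = E − P + C = 3 − 16.8 + (10.2) = -3.6 mm/day.

dPW/dt ≈ -3.6 mm/day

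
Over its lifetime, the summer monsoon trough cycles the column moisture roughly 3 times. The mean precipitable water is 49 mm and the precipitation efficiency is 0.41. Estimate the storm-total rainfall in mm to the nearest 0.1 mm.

rainfall ≈ 60.3 mm

Each cycle deposits ε × PW = 0.41 × 49 = 20.09 mm.
Over 3 cycles: 3 × 20.09 = 60.3 mm.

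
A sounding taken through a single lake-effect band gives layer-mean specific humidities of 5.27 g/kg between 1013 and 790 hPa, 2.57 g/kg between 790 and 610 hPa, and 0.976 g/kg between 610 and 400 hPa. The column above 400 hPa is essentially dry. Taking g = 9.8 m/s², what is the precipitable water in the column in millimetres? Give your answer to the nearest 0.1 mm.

PW ≈ 18.8 mm

Precipitable water is the column-integrated vapour mass per unit area: PW = (1/g) Σ q̄ Δp, with q in kg/kg and Δp in Pa (1 kg/m² of water = 1 mm).
Layer 1013–790 hPa: Δp = 223 hPa = 22300 Pa, q̄ = 0.00527 kg/kg → 0.00527 × 22300 / 9.8 = 11.99 mm
Layer 790–610 hPa: Δp = 180 hPa = 18000 Pa, q̄ = 0.00257 kg/kg → 0.00257 × 18000 / 9.8 = 4.72 mm
Layer 610–400 hPa: Δp = 210 hPa = 21000 Pa, q̄ = 0.000976 kg/kg → 0.000976 × 21000 / 9.8 = 2.09 mm
PW = 11.99 + 4.72 + 2.09 = 18.80 ≈ 18.8 mm.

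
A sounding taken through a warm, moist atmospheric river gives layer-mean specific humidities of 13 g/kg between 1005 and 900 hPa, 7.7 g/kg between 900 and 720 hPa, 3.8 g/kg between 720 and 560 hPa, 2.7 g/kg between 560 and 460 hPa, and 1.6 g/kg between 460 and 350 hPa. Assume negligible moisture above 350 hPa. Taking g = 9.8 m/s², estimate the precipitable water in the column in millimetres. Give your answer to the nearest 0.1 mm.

Precipitable water is the column-integrated vapour mass per unit area: PW = (1/g) Σ q̄ Δp, with q in kg/kg and Δp in Pa (1 kg/m² of water = 1 mm).
Layer 1005–900 hPa: Δp = 105 hPa = 10500 Pa, q̄ = 0.013 kg/kg → 0.013 × 10500 / 9.8 = 13.93 mm
Layer 900–720 hPa: Δp = 180 hPa = 18000 Pa, q̄ = 0.0077 kg/kg → 0.0077 × 18000 / 9.8 = 14.14 mm
Layer 720–560 hPa: Δp = 160 hPa = 16000 Pa, q̄ = 0.0038 kg/kg → 0.0038 × 16000 / 9.8 = 6.20 mm
Layer 560–460 hPa: Δp = 100 hPa = 10000 Pa, q̄ = 0.0027 kg/kg → 0.0027 × 10000 / 9.8 = 2.76 mm
Layer 460–350 hPa: Δp = 110 hPa = 11000 Pa, q̄ = 0.0016 kg/kg → 0.0016 × 11000 / 9.8 = 1.80 mm
PW = 13.93 + 14.14 + 6.20 + 2.76 + 1.80 = 38.83 ≈ 38.8 mm.

PW ≈ 38.8 mm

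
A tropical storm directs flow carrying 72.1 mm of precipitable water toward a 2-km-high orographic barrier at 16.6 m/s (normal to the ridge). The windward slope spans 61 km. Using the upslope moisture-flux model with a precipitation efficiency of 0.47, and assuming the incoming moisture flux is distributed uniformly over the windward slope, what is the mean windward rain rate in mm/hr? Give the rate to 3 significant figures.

R ≈ 33.2 mm/hr

Incoming column moisture flux per unit ridge length: F = V × PW = 16.6 × 72.1 = 1196.86 mm·m/s.
Spread over the 61 km slope with efficiency ε = 0.47: R = ε·F/W = 0.47 × 1196.86 / 61000 m = 9.222e-03 mm/s.
R = 9.222e-03 × 3600 = 33.2 mm/hr.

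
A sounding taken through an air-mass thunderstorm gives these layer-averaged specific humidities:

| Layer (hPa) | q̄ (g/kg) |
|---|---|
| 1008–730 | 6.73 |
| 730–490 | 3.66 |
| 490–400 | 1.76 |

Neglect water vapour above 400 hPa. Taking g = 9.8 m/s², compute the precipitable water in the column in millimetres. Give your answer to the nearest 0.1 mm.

Precipitable water is the column-integrated vapour mass per unit area: PW = (1/g) Σ q̄ Δp, with q in kg/kg and Δp in Pa (1 kg/m² of water = 1 mm).
Layer 1008–730 hPa: Δp = 278 hPa = 27800 Pa, q̄ = 0.00673 kg/kg → 0.00673 × 27800 / 9.8 = 19.09 mm
Layer 730–490 hPa: Δp = 240 hPa = 24000 Pa, q̄ = 0.00366 kg/kg → 0.00366 × 24000 / 9.8 = 8.96 mm
Layer 490–400 hPa: Δp = 90 hPa = 9000 Pa, q̄ = 0.00176 kg/kg → 0.00176 × 9000 / 9.8 = 1.62 mm
PW = 19.09 + 8.96 + 1.62 = 29.67 ≈ 29.7 mm.

PW ≈ 29.7 mm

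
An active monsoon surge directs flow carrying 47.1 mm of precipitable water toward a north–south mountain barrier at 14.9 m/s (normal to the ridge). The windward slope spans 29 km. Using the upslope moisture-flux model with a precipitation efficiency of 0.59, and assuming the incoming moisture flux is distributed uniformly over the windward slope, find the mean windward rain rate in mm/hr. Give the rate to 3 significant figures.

Incoming column moisture flux per unit ridge length: F = V × PW = 14.9 × 47.1 = 701.79 mm·m/s.
Spread over the 29 km slope with efficiency ε = 0.59: R = ε·F/W = 0.59 × 701.79 / 29000 m = 1.428e-02 mm/s.
R = 1.428e-02 × 3600 = 51.4 mm/hr.

R ≈ 51.4 mm/hr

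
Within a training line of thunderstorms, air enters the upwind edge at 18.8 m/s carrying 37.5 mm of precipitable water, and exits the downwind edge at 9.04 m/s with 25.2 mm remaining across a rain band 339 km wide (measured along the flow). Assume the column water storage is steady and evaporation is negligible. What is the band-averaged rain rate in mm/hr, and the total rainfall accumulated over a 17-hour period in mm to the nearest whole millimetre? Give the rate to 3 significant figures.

R ≈ 5.07 mm/hr; total ≈ 86 mm

Column moisture flux per unit crosswind length is F = V × PW.
Inflow: F_in = 18.8 × 37.5 = 705 mm·m/s
Outflow: F_out = 9.04 × 25.2 = 227.808 mm·m/s
Steady-state rate R = (F_in − F_out)/L = (705 − 227.808) / 339000 m = 1.408e-03 mm/s.
R = 1.408e-03 × 3600 = 5.07 mm/hr.
Over 17 h: total = 5.07 × 17 = 86.19 ≈ 86 mm.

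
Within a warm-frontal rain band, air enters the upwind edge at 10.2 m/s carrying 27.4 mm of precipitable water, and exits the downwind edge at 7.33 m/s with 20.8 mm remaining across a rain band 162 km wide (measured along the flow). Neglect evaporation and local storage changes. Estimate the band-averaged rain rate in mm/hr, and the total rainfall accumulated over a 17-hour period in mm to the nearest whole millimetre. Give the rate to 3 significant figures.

R ≈ 2.82 mm/hr; total ≈ 48 mm

Column moisture flux per unit crosswind length is F = V × PW.
Inflow: F_in = 10.2 × 27.4 = 279.48 mm·m/s
Outflow: F_out = 7.33 × 20.8 = 152.464 mm·m/s
Steady-state rate R = (F_in − F_out)/L = (279.48 − 152.464) / 162000 m = 7.840e-04 mm/s.
R = 7.840e-04 × 3600 = 2.82 mm/hr.
Over 17 h: total = 2.82 × 17 = 47.94 ≈ 48 mm.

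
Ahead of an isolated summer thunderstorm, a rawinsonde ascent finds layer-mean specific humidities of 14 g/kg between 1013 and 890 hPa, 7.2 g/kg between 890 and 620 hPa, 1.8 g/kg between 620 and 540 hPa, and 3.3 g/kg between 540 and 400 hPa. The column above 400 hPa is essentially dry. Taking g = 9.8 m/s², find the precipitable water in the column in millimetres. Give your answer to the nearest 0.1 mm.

Precipitable water is the column-integrated vapour mass per unit area: PW = (1/g) Σ q̄ Δp, with q in kg/kg and Δp in Pa (1 kg/m² of water = 1 mm).
Layer 1013–890 hPa: Δp = 123 hPa = 12300 Pa, q̄ = 0.014 kg/kg → 0.014 × 12300 / 9.8 = 17.57 mm
Layer 890–620 hPa: Δp = 270 hPa = 27000 Pa, q̄ = 0.0072 kg/kg → 0.0072 × 27000 / 9.8 = 19.84 mm
Layer 620–540 hPa: Δp = 80 hPa = 8000 Pa, q̄ = 0.0018 kg/kg → 0.0018 × 8000 / 9.8 = 1.47 mm
Layer 540–400 hPa: Δp = 140 hPa = 14000 Pa, q̄ = 0.0033 kg/kg → 0.0033 × 14000 / 9.8 = 4.71 mm
PW = 17.57 + 19.84 + 1.47 + 4.71 = 43.59 ≈ 43.6 mm.

PW ≈ 43.6 mm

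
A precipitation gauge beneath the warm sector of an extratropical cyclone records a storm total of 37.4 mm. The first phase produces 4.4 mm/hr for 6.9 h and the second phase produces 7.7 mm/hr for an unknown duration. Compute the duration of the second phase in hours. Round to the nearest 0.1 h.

duration ≈ 0.9 h

Known phases: 4.4 × 6.9 = 30.36 mm.
Remaining depth = 37.4 − 30.36 = 7.04 mm.
Duration = 7.04 / 7.7 = 0.9 h.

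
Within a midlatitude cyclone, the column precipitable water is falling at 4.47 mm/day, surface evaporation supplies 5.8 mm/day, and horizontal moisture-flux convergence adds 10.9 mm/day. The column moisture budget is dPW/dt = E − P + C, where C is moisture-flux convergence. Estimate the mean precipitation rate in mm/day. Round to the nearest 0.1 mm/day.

P ≈ 21.2 mm/day

dPW/dt = -4.47 mm/day.
P = E + C − dPW/dt = 5.8 + (10.9) − (-4.47) = 21.2 mm/day.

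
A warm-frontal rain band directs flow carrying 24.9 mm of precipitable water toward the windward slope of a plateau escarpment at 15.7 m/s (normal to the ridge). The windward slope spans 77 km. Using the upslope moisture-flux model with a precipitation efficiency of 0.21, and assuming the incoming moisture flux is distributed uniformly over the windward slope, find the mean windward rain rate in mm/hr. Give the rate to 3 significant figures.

Incoming column moisture flux per unit ridge length: F = V × PW = 15.7 × 24.9 = 390.93 mm·m/s.
Spread over the 77 km slope with efficiency ε = 0.21: R = ε·F/W = 0.21 × 390.93 / 77000 m = 1.066e-03 mm/s.
R = 1.066e-03 × 3600 = 3.84 mm/hr.

R ≈ 3.84 mm/hr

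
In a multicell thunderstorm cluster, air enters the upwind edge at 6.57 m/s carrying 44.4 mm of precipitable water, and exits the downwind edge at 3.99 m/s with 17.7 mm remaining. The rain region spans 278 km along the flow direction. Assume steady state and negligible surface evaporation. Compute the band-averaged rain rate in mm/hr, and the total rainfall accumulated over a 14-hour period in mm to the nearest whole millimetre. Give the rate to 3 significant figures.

R ≈ 2.86 mm/hr; total ≈ 40 mm

Column moisture flux per unit crosswind length is F = V × PW.
Inflow: F_in = 6.57 × 44.4 = 291.708 mm·m/s
Outflow: F_out = 3.99 × 17.7 = 70.623 mm·m/s
Steady-state rate R = (F_in − F_out)/L = (291.708 − 70.623) / 278000 m = 7.953e-04 mm/s.
R = 7.953e-04 × 3600 = 2.86 mm/hr.
Over 14 h: total = 2.86 × 14 = 40.04 ≈ 40 mm.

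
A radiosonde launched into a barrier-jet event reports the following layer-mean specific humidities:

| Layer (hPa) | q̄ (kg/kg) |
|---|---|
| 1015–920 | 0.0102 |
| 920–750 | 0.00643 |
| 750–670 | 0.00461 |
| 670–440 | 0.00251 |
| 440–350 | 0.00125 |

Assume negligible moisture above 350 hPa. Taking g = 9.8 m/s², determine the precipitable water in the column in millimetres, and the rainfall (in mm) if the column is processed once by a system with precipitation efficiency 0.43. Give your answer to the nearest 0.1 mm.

Precipitable water is the column-integrated vapour mass per unit area: PW = (1/g) Σ q̄ Δp, with q in kg/kg and Δp in Pa (1 kg/m² of water = 1 mm).
Layer 1015–920 hPa: Δp = 95 hPa = 9500 Pa, q̄ = 0.0102 kg/kg → 0.0102 × 9500 / 9.8 = 9.89 mm
Layer 920–750 hPa: Δp = 170 hPa = 17000 Pa, q̄ = 0.00643 kg/kg → 0.00643 × 17000 / 9.8 = 11.15 mm
Layer 750–670 hPa: Δp = 80 hPa = 8000 Pa, q̄ = 0.00461 kg/kg → 0.00461 × 8000 / 9.8 = 3.76 mm
Layer 670–440 hPa: Δp = 230 hPa = 23000 Pa, q̄ = 0.00251 kg/kg → 0.00251 × 23000 / 9.8 = 5.89 mm
Layer 440–350 hPa: Δp = 90 hPa = 9000 Pa, q̄ = 0.00125 kg/kg → 0.00125 × 9000 / 9.8 = 1.15 mm
PW = 9.89 + 11.15 + 3.76 + 5.89 + 1.15 = 31.84 ≈ 31.8 mm.
Rainfall = ε × PW = 0.43 × 31.8 = 13.7 mm.

PW ≈ 31.8 mm; rainfall ≈ 13.7 mm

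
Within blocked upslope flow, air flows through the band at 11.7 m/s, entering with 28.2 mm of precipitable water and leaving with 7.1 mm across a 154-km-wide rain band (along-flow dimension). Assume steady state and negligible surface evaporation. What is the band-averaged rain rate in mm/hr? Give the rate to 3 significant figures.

R ≈ 5.77 mm/hr

Column moisture flux per unit crosswind length is F = V × PW.
Inflow: F_in = 11.7 × 28.2 = 329.94 mm·m/s
Outflow: F_out = 11.7 × 7.1 = 83.07 mm·m/s
Steady-state rate R = (F_in − F_out)/L = (329.94 − 83.07) / 154000 m = 1.603e-03 mm/s.
R = 1.603e-03 × 3600 = 5.77 mm/hr.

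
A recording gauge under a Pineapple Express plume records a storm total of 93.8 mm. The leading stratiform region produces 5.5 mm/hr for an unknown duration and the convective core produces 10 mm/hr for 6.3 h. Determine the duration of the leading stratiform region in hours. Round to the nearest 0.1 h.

duration ≈ 5.6 h

Known phases: 10 × 6.3 = 63 mm.
Remaining depth = 93.8 − 63 = 30.8 mm.
Duration = 30.8 / 5.5 = 5.6 h.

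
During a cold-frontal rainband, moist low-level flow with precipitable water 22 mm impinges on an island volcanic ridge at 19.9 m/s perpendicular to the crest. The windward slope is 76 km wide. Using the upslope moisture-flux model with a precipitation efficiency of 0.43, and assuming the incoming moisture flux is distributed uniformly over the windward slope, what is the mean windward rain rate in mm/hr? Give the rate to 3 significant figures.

R ≈ 8.92 mm/hr

Incoming column moisture flux per unit ridge length: F = V × PW = 19.9 × 22 = 437.8 mm·m/s.
Spread over the 76 km slope with efficiency ε = 0.43: R = ε·F/W = 0.43 × 437.8 / 76000 m = 2.477e-03 mm/s.
R = 2.477e-03 × 3600 = 8.92 mm/hr.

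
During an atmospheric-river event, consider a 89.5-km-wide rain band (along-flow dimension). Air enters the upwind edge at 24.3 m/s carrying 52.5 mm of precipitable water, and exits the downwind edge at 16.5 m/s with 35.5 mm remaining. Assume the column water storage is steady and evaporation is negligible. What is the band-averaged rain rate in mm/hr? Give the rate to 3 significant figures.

R ≈ 27.8 mm/hr

Column moisture flux per unit crosswind length is F = V × PW.
Inflow: F_in = 24.3 × 52.5 = 1275.75 mm·m/s
Outflow: F_out = 16.5 × 35.5 = 585.75 mm·m/s
Steady-state rate R = (F_in − F_out)/L = (1275.75 − 585.75) / 89500 m = 7.709e-03 mm/s.
R = 7.709e-03 × 3600 = 27.8 mm/hr.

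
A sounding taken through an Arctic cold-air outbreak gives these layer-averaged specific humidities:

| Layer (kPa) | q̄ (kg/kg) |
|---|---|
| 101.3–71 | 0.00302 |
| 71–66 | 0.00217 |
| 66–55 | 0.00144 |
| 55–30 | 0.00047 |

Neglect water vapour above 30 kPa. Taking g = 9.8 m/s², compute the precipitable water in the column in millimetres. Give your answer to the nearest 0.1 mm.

Precipitable water is the column-integrated vapour mass per unit area: PW = (1/g) Σ q̄ Δp, with q in kg/kg and Δp in Pa (1 kg/m² of water = 1 mm).
Layer 101.3–71 kPa: Δp = 303 hPa = 30300 Pa, q̄ = 0.00302 kg/kg → 0.00302 × 30300 / 9.8 = 9.34 mm
Layer 71–66 kPa: Δp = 50 hPa = 5000 Pa, q̄ = 0.00217 kg/kg → 0.00217 × 5000 / 9.8 = 1.11 mm
Layer 66–55 kPa: Δp = 110 hPa = 11000 Pa, q̄ = 0.00144 kg/kg → 0.00144 × 11000 / 9.8 = 1.62 mm
Layer 55–30 kPa: Δp = 250 hPa = 25000 Pa, q̄ = 0.00047 kg/kg → 0.00047 × 25000 / 9.8 = 1.20 mm
PW = 9.34 + 1.11 + 1.62 + 1.20 = 13.27 ≈ 13.3 mm.

PW ≈ 13.3 mm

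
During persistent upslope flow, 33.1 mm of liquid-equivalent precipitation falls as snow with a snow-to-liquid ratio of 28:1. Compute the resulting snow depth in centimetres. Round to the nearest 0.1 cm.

Snow depth = liquid × ratio = 33.1 mm × 28 = 926.8 mm = 92.7 cm.

snow depth ≈ 92.7 cm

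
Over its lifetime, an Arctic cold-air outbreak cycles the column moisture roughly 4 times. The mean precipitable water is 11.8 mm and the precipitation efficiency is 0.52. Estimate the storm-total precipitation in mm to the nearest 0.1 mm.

precipitation ≈ 24.5 mm

Each cycle deposits ε × PW = 0.52 × 11.8 = 6.136 mm.
Over 4 cycles: 4 × 6.136 = 24.5 mm.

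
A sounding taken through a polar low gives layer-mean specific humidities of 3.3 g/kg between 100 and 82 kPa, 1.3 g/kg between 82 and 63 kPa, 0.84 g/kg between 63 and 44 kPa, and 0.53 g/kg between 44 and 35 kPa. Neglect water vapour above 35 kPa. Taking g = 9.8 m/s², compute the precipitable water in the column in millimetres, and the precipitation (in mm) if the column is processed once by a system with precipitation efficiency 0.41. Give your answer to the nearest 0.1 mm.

Precipitable water is the column-integrated vapour mass per unit area: PW = (1/g) Σ q̄ Δp, with q in kg/kg and Δp in Pa (1 kg/m² of water = 1 mm).
Layer 100–82 kPa: Δp = 180 hPa = 18000 Pa, q̄ = 0.0033 kg/kg → 0.0033 × 18000 / 9.8 = 6.06 mm
Layer 82–63 kPa: Δp = 190 hPa = 19000 Pa, q̄ = 0.0013 kg/kg → 0.0013 × 19000 / 9.8 = 2.52 mm
Layer 63–44 kPa: Δp = 190 hPa = 19000 Pa, q̄ = 0.00084 kg/kg → 0.00084 × 19000 / 9.8 = 1.63 mm
Layer 44–35 kPa: Δp = 90 hPa = 9000 Pa, q̄ = 0.00053 kg/kg → 0.00053 × 9000 / 9.8 = 0.49 mm
PW = 6.06 + 2.52 + 1.63 + 0.49 = 10.70 ≈ 10.7 mm.
Precipitation = ε × PW = 0.41 × 10.7 = 4.4 mm.

PW ≈ 10.7 mm; precipitation ≈ 4.4 mm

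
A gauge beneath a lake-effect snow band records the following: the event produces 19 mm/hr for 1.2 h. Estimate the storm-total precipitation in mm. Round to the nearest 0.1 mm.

Total = Σ Rᵢ Δtᵢ = 19 × 1.2
      = 22.8 = 22.8 mm.

total ≈ 22.8 mm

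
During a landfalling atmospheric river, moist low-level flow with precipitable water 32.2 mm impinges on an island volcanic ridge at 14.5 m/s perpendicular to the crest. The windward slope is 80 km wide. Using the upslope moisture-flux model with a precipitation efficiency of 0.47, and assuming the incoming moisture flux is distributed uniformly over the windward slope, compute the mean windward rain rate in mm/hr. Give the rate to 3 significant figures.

Incoming column moisture flux per unit ridge length: F = V × PW = 14.5 × 32.2 = 466.9 mm·m/s.
Spread over the 80 km slope with efficiency ε = 0.47: R = ε·F/W = 0.47 × 466.9 / 80000 m = 2.743e-03 mm/s.
R = 2.743e-03 × 3600 = 9.87 mm/hr.

R ≈ 9.87 mm/hr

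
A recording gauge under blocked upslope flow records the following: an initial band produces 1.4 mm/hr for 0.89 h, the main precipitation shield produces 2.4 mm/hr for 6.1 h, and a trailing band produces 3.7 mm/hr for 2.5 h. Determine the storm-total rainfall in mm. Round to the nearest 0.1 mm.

Total = Σ Rᵢ Δtᵢ = 1.4 × 0.89 + 2.4 × 6.1 + 3.7 × 2.5
      = 1.246 + 14.64 + 9.25 = 25.1 mm.

total ≈ 25.1 mm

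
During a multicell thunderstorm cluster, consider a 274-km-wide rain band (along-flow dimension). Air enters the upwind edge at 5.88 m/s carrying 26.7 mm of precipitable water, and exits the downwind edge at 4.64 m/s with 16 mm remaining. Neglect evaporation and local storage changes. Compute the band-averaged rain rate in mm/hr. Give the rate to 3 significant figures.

Column moisture flux per unit crosswind length is F = V × PW.
Inflow: F_in = 5.88 × 26.7 = 156.996 mm·m/s
Outflow: F_out = 4.64 × 16 = 74.24 mm·m/s
Steady-state rate R = (F_in − F_out)/L = (156.996 − 74.24) / 274000 m = 3.020e-04 mm/s.
R = 3.020e-04 × 3600 = 1.09 mm/hr.

R ≈ 1.09 mm/hr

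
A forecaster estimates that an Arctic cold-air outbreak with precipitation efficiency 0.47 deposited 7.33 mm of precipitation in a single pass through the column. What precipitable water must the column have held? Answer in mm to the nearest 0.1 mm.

PW ≈ 15.6 mm

PW = precipitation / ε = 7.33 / 0.47 = 15.6 mm.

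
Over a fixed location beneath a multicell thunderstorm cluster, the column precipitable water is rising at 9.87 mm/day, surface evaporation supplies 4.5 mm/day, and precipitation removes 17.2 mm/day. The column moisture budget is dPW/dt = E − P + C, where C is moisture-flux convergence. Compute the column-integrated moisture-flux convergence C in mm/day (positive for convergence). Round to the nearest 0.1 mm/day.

dPW/dt = +9.87 mm/day.
C = dPW/dt − E + P = (+9.87) − 4.5 + 17.2 = 22.6 mm/day.

C ≈ 22.6 mm/day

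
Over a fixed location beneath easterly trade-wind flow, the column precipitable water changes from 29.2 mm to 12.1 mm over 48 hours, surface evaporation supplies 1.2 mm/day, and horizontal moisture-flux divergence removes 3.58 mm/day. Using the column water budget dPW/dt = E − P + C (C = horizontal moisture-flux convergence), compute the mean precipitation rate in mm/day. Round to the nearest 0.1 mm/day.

dPW/dt = (12.1 − 29.2) mm / (48/24 day) = -8.550 mm/day.
P = E + C − dPW/dt = 1.2 + (-3.58) − (-8.550) = 6.2 mm/day.

P ≈ 6.2 mm/day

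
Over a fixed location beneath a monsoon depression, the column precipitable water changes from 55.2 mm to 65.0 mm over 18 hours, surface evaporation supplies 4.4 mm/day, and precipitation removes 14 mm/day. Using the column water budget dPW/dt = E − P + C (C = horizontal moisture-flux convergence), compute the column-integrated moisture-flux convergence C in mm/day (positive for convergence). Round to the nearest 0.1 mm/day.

C ≈ 22.7 mm/day

dPW/dt = (65.0 − 55.2) mm / (18/24 day) = +13.067 mm/day.
C = dPW/dt − E + P = (+13.067) − 4.4 + 14 = 22.7 mm/day.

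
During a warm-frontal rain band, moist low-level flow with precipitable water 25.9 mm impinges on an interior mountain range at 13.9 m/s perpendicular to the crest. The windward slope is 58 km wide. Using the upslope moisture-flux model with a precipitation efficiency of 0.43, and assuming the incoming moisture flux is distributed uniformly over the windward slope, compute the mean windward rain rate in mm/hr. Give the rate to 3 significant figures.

Incoming column moisture flux per unit ridge length: F = V × PW = 13.9 × 25.9 = 360.01 mm·m/s.
Spread over the 58 km slope with efficiency ε = 0.43: R = ε·F/W = 0.43 × 360.01 / 58000 m = 2.669e-03 mm/s.
R = 2.669e-03 × 3600 = 9.61 mm/hr.

R ≈ 9.61 mm/hr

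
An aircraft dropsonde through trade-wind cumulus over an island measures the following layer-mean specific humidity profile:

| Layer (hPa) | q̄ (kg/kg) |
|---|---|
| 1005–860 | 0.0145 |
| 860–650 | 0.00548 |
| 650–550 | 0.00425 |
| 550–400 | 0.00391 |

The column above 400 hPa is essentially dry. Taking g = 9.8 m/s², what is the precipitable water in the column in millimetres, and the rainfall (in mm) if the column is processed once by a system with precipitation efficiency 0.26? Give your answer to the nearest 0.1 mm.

Precipitable water is the column-integrated vapour mass per unit area: PW = (1/g) Σ q̄ Δp, with q in kg/kg and Δp in Pa (1 kg/m² of water = 1 mm).
Layer 1005–860 hPa: Δp = 145 hPa = 14500 Pa, q̄ = 0.0145 kg/kg → 0.0145 × 14500 / 9.8 = 21.45 mm
Layer 860–650 hPa: Δp = 210 hPa = 21000 Pa, q̄ = 0.00548 kg/kg → 0.00548 × 21000 / 9.8 = 11.74 mm
Layer 650–550 hPa: Δp = 100 hPa = 10000 Pa, q̄ = 0.00425 kg/kg → 0.00425 × 10000 / 9.8 = 4.34 mm
Layer 550–400 hPa: Δp = 150 hPa = 15000 Pa, q̄ = 0.00391 kg/kg → 0.00391 × 15000 / 9.8 = 5.98 mm
PW = 21.45 + 11.74 + 4.34 + 5.98 = 43.51 ≈ 43.5 mm.
Rainfall = ε × PW = 0.26 × 43.5 = 11.3 mm.

PW ≈ 43.5 mm; rainfall ≈ 11.3 mm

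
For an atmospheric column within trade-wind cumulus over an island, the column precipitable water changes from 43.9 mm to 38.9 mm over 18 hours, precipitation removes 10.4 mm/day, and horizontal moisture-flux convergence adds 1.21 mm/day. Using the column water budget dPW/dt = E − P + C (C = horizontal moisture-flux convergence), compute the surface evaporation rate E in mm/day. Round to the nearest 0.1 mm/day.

dPW/dt = (38.9 − 43.9) mm / (18/24 day) = -6.667 mm/day.
E = dPW/dt + P − C = (-6.667) + 10.4 − (1.21) = 2.5 mm/day.

E ≈ 2.5 mm/day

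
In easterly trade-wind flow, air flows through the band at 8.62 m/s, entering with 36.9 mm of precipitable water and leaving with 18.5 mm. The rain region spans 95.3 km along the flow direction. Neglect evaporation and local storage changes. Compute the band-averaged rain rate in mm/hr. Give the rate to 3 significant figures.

Column moisture flux per unit crosswind length is F = V × PW.
Inflow: F_in = 8.62 × 36.9 = 318.078 mm·m/s
Outflow: F_out = 8.62 × 18.5 = 159.47 mm·m/s
Steady-state rate R = (F_in − F_out)/L = (318.078 − 159.47) / 95300 m = 1.664e-03 mm/s.
R = 1.664e-03 × 3600 = 5.99 mm/hr.

R ≈ 5.99 mm/hr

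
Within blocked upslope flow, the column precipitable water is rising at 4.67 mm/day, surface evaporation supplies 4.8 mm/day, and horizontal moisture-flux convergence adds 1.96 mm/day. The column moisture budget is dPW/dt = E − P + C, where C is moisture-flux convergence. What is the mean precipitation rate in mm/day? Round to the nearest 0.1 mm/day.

P ≈ 2.1 mm/day

dPW/dt = +4.67 mm/day.
P = E + C − dPW/dt = 4.8 + (1.96) − (+4.67) = 2.1 mm/day.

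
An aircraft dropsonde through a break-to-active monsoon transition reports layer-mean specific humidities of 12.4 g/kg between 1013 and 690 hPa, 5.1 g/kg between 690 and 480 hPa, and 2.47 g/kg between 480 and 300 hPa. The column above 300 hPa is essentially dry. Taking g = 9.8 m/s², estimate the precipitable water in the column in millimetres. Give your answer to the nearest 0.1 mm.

Precipitable water is the column-integrated vapour mass per unit area: PW = (1/g) Σ q̄ Δp, with q in kg/kg and Δp in Pa (1 kg/m² of water = 1 mm).
Layer 1013–690 hPa: Δp = 323 hPa = 32300 Pa, q̄ = 0.0124 kg/kg → 0.0124 × 32300 / 9.8 = 40.87 mm
Layer 690–480 hPa: Δp = 210 hPa = 21000 Pa, q̄ = 0.0051 kg/kg → 0.0051 × 21000 / 9.8 = 10.93 mm
Layer 480–300 hPa: Δp = 180 hPa = 18000 Pa, q̄ = 0.00247 kg/kg → 0.00247 × 18000 / 9.8 = 4.54 mm
PW = 40.87 + 10.93 + 4.54 = 56.34 ≈ 56.3 mm.

PW ≈ 56.3 mm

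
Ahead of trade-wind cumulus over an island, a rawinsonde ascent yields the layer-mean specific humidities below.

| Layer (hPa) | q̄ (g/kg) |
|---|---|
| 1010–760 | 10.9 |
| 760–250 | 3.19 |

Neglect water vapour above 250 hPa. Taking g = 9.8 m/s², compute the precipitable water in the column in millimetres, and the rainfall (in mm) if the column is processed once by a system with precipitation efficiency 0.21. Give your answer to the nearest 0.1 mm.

PW ≈ 44.4 mm; rainfall ≈ 9.3 mm

Precipitable water is the column-integrated vapour mass per unit area: PW = (1/g) Σ q̄ Δp, with q in kg/kg and Δp in Pa (1 kg/m² of water = 1 mm).
Layer 1010–760 hPa: Δp = 250 hPa = 25000 Pa, q̄ = 0.0109 kg/kg → 0.0109 × 25000 / 9.8 = 27.81 mm
Layer 760–250 hPa: Δp = 510 hPa = 51000 Pa, q̄ = 0.00319 kg/kg → 0.00319 × 51000 / 9.8 = 16.60 mm
PW = 27.81 + 16.60 = 44.41 ≈ 44.4 mm.
Rainfall = ε × PW = 0.21 × 44.4 = 9.3 mm.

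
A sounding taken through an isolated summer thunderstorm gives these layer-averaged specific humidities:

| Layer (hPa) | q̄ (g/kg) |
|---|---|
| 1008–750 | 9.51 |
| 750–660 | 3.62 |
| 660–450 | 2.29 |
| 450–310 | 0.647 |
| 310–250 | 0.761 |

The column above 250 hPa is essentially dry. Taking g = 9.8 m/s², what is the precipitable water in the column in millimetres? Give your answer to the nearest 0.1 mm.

Precipitable water is the column-integrated vapour mass per unit area: PW = (1/g) Σ q̄ Δp, with q in kg/kg and Δp in Pa (1 kg/m² of water = 1 mm).
Layer 1008–750 hPa: Δp = 258 hPa = 25800 Pa, q̄ = 0.00951 kg/kg → 0.00951 × 25800 / 9.8 = 25.04 mm
Layer 750–660 hPa: Δp = 90 hPa = 9000 Pa, q̄ = 0.00362 kg/kg → 0.00362 × 9000 / 9.8 = 3.32 mm
Layer 660–450 hPa: Δp = 210 hPa = 21000 Pa, q̄ = 0.00229 kg/kg → 0.00229 × 21000 / 9.8 = 4.91 mm
Layer 450–310 hPa: Δp = 140 hPa = 14000 Pa, q̄ = 0.000647 kg/kg → 0.000647 × 14000 / 9.8 = 0.92 mm
Layer 310–250 hPa: Δp = 60 hPa = 6000 Pa, q̄ = 0.000761 kg/kg → 0.000761 × 6000 / 9.8 = 0.47 mm
PW = 25.04 + 3.32 + 4.91 + 0.92 + 0.47 = 34.66 ≈ 34.7 mm.

PW ≈ 34.7 mm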